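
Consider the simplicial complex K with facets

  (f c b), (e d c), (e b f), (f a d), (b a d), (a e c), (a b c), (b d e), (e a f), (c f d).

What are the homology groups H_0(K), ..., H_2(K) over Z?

H_0 = Z,  H_1 = Z/2,  H_2 = 0.

Order the vertices as a < b < c < d < e < f. Listing each simplex with vertices in this order, K has dimension 2 with simplices:

  0-simplices (6): a, b, c, d, e, f
  1-simplices (15): ab, ac, ad, ae, af, bc, bd, be, bf, cd, ce, cf, de, df, ef
  2-simplices (10): abc, abd, ace, adf, aef, bcf, bde, bef, cde, cdf

Hence C_0 ≅ Z^6, C_1 ≅ Z^15, C_2 ≅ Z^10.

The boundary map ∂_1: C_1 → C_0 is given by ∂[p,q] = [q] − [p]. For instance
  ∂cf = f − c.
The 6×15 boundary matrix has rank 5 and Smith normal form diag(1,1,1,1,1).

The boundary map ∂_2: C_2 → C_1 maps a triangle to the signed sum of its edges. For instance
  ∂abd = bd − ad + ab,
  ∂bde = de − be + bd.
The resulting 15×10 matrix has rank 10, and its Smith normal form has invariant factors (1,1,1,1,1,1,1,1,1,2).

Computing H_k = (kernel of ∂_k) / (image of ∂_{k+1}):

  H_0: rank C_0 − rank ∂_1 = 6 − 5 = 1, and the invariant factors of ∂_1 are all 1, so H_0 = Z.
  H_1: rank ker ∂_1 − rank ∂_2 = (15 − 5) − 10 = 0, and ∂_2 has invariant factor 2 > 1, so H_1 = Z/2.
  H_2: rank ker ∂_2 − rank ∂_3 = (10 − 10) − 0 = 0, and there is no ∂_3, so H_2 = 0.

(K is a triangulation of the real projective plane RP^2.)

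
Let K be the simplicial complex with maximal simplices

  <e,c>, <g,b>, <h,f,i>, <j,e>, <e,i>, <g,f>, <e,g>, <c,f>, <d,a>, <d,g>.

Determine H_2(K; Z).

H_2 = 0.

Fix the vertex order a < b < c < d < e < f < g < h < i < j and write every simplex with vertices in increasing order. Then dim K = 2 and the simplices of K are:

  0-simplices (10): a, b, c, d, e, f, g, h, i, j
  1-simplices (12): ad, bg, ce, cf, dg, eg, ei, ej, fg, fh, fi, hi
  2-simplices (1): fhi

so the chain groups are C_0 ≅ Z^10, C_1 ≅ Z^12, C_2 ≅ Z^1.

∂_1: C_1 → C_0 maps an edge to its endpoints' difference, ∂[p,q] = q − p.
The resulting 10×12 matrix has rank 9, and its Smith normal form has invariant factors (1,1,1,1,1,1,1,1,1).

Boundary ∂_2: C_2 → C_1 sends each 2-simplex [p,q,r] to [q,r] − [p,r] + [p,q]. For instance
  ∂fhi = hi − fi + fh.
The 12×1 boundary matrix has rank 1 and Smith normal form diag(1).

Reading off H_k = ker ∂_k / im ∂_{k+1}:

  H_2: rank ker ∂_2 − rank ∂_3 = (1 − 1) − 0 = 0, and there is no ∂_3, so H_2 = 0.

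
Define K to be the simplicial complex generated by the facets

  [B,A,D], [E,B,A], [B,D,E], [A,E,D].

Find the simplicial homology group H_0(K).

Take the total order A < B < D < E on the vertex set. Then K (dimension 2) consists of the simplices:

  0-simplices (4): A, B, D, E
  1-simplices (6): AB, AD, AE, BD, BE, DE
  2-simplices (4): ABD, ABE, ADE, BDE

giving chain groups C_0 ≅ Z^4, C_1 ≅ Z^6, C_2 ≅ Z^4.

The boundary map ∂_1: C_1 → C_0 is given by ∂[p,q] = [q] − [p]. For instance
  ∂AE = E − A.
This gives a 4×6 integer matrix of rank 3; reducing to Smith normal form yields diagonal entries (1,1,1).

Boundary ∂_2: C_2 → C_1 sends each 2-simplex [p,q,r] to [q,r] − [p,r] + [p,q]. For instance
  ∂ADE = DE − AE + AD,
  ∂ABE = BE − AE + AB.
This gives a 6×4 integer matrix of rank 3; reducing to Smith normal form yields diagonal entries (1,1,1).

Reading off H_k = ker ∂_k / im ∂_{k+1}:

  H_0: rank C_0 − rank ∂_1 = 4 − 3 = 1, and the invariant factors of ∂_1 are all 1, so H_0 ≅ Z.

H_0 = Z.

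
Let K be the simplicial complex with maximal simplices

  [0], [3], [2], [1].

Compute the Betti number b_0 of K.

Order the vertices as 0 < 1 < 2 < 3. Listing each simplex with vertices in this order, K has dimension 0 with simplices:

  0-simplices (4): [0], [1], [2], [3]

giving chain groups C_0 ≅ Z^4.

From H_k ≅ ker(∂_k) / im(∂_{k+1}) we obtain:

  H_0: rank C_0 − rank ∂_1 = 4 − 0 = 4, and there is no ∂_1, so H_0 ≅ Z^4.

(K is a triangulation of a set of 4 points.)

Hence the Betti numbers are b_0 = 4.

b_0 = 4.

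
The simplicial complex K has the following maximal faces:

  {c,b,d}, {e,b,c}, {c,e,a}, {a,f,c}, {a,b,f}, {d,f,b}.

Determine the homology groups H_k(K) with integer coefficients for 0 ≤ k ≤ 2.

Take the total order a < b < c < d < e < f on the vertex set. Then K (dimension 2) consists of the simplices:

  0-simplices (6): a, b, c, d, e, f
  1-simplices (12): ab, ac, ae, af, bc, bd, be, bf, cd, ce, cf, df
  2-simplices (6): abf, ace, acf, bcd, bce, bdf

giving chain groups C_0 ≅ Z^6, C_1 ≅ Z^12, C_2 ≅ Z^6.

The boundary map ∂_1: C_1 → C_0 maps an edge to its endpoints' difference, ∂[p,q] = q − p. For instance
  ∂be = e − b.
This gives a 6×12 integer matrix of rank 5; reducing to Smith normal form yields diagonal entries (1,1,1,1,1).

Boundary ∂_2: C_2 → C_1 acts by ∂[p,q,r] = [q,r] − [p,r] + [p,q]. For instance
  ∂acf = cf − af + ac,
  ∂bcd = cd − bd + bc.
This gives a 12×6 integer matrix of rank 6; reducing to Smith normal form yields diagonal entries (1,1,1,1,1,1).

Now H_k = ker ∂_k / im ∂_{k+1}, so:

  H_0: rank C_0 − rank ∂_1 = 6 − 5 = 1, and the invariant factors of ∂_1 are all 1, so H_0 = Z.
  H_1: rank ker ∂_1 − rank ∂_2 = (12 − 5) − 6 = 1, and the invariant factors of ∂_2 are all 1, so H_1 = Z.
  H_2: rank ker ∂_2 − rank ∂_3 = (6 − 6) − 0 = 0, and there is no ∂_3, so H_2 = 0.

(K is a triangulation of the cylinder S^1 x I.)

H_0 ≅ Z,  H_1 ≅ Z,  H_2 = 0.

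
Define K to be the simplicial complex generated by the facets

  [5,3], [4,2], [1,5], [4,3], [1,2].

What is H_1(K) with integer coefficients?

We work with the vertex ordering 1 < 2 < 3 < 4 < 5. The simplices of K, each written with vertices in increasing order, are:

  0-simplices (5): [1], [2], [3], [4], [5]
  1-simplices (5): [1,2], [1,5], [2,4], [3,4], [3,5]

so the chain groups are C_0 ≅ Z^5, C_1 ≅ Z^5.

Boundary ∂_1: C_1 → C_0 sends each edge [p,q] (with p < q) to q − p.
The resulting 5×5 matrix has rank 4, and its Smith normal form has invariant factors (1,1,1,1).

Computing H_k = (kernel of ∂_k) / (image of ∂_{k+1}):

  H_1: rank ker ∂_1 − rank ∂_2 = (5 − 4) − 0 = 1, and there is no ∂_2, so H_1 = Z.

H_1 = Z.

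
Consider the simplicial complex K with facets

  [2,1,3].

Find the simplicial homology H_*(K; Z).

H_0 ≅ Z,  H_1 = 0,  H_2 = 0.

We work with the vertex ordering 1 < 2 < 3. The simplices of K, each written with vertices in increasing order, are:

  0-simplices (3): [1], [2], [3]
  1-simplices (3): [1,2], [1,3], [2,3]
  2-simplices (1): [1,2,3]

Hence C_0 ≅ Z^3, C_1 ≅ Z^3, C_2 ≅ Z^1.

Boundary ∂_1: C_1 → C_0 is given by ∂[p,q] = [q] − [p]. For instance
  ∂[1,3] = [3] − [1].
The 3×3 boundary matrix has rank 2 and Smith normal form diag(1,1).

∂_2: C_2 → C_1 acts by ∂[p,q,r] = [q,r] − [p,r] + [p,q]. For instance
  ∂[1,2,3] = [2,3] − [1,3] + [1,2].
The resulting 3×1 matrix has rank 1, and its Smith normal form has invariant factors (1).

Now H_k = ker ∂_k / im ∂_{k+1}, so:

  H_0: rank C_0 − rank ∂_1 = 3 − 2 = 1, and the invariant factors of ∂_1 are all 1, so H_0 = Z.
  H_1: rank ker ∂_1 − rank ∂_2 = (3 − 2) − 1 = 0, and the invariant factors of ∂_2 are all 1, so H_1 = 0.
  H_2: rank ker ∂_2 − rank ∂_3 = (1 − 1) − 0 = 0, and there is no ∂_3, so H_2 = 0.

As a check, the Euler characteristic is 3 − 3 + 1 = 1, which agrees with 1 − 0 + 0 = 1.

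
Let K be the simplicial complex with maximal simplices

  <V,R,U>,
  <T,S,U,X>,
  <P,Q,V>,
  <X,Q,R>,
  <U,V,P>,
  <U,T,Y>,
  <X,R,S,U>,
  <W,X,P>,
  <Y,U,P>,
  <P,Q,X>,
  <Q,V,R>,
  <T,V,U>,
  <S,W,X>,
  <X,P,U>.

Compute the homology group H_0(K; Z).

Take the total order P < Q < R < S < T < U < V < W < X < Y on the vertex set. Then K (dimension 3) consists of the simplices:

  0-simplices (10): P, Q, R, S, T, U, V, W, X, Y
  1-simplices (25): PQ, PU, PV, PW, PX, PY, QR, QV, QX, RS, RU, RV, RX, ST, SU, SW, SX, TU, TV, TX, TY, UV, UX, UY, WX
  2-simplices (19): PQV, PQX, PUV, PUX, PUY, PWX, QRV, QRX, RSU, RSX, RUV, RUX, STU, STX, SUX, SWX, TUV, TUX, TUY
  3-simplices (2): RSUX, STUX

so the chain groups are C_0 ≅ Z^10, C_1 ≅ Z^25, C_2 ≅ Z^19, C_3 ≅ Z^2.

The boundary map ∂_1: C_1 → C_0 maps an edge to its endpoints' difference, ∂[p,q] = q − p.
The 10×25 boundary matrix has rank 9 and Smith normal form diag(1,1,1,1,1,1,1,1,1).

The boundary map ∂_2: C_2 → C_1 acts by ∂[p,q,r] = [q,r] − [p,r] + [p,q]. For instance
  ∂PUV = UV − PV + PU,
  ∂SWX = WX − SX + SW.
The resulting 25×19 matrix has rank 16, and its Smith normal form has invariant factors (1,1,1,1,1,1,1,1,1,1,1,1,1,1,1,1).

The boundary map ∂_3: C_3 → C_2 sends each 3-simplex σ to the alternating sum Σ_i (−1)^i (σ with its i-th vertex removed). For instance
  ∂RSUX = SUX − RUX + RSX − RSU,
  ∂STUX = TUX − SUX + STX − STU.
This gives a 19×2 integer matrix of rank 2; reducing to Smith normal form yields diagonal entries (1,1).

Now H_k = ker ∂_k / im ∂_{k+1}, so:

  H_0: rank C_0 − rank ∂_1 = 10 − 9 = 1, and the invariant factors of ∂_1 are all 1, so H_0 = Z.

H_0 ≅ Z.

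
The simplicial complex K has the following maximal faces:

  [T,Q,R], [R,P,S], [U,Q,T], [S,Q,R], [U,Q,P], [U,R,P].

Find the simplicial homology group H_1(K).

H_1 ≅ Z.

K has 6 vertices, 12 edges, 6 triangles.
rank ∂_1 = 5, rank ∂_2 = 6 ⇒ b_1 = 12 − 5 − 6 = 1; all invariant factors of ∂_2 are 1 so no torsion. So H_1 = Z.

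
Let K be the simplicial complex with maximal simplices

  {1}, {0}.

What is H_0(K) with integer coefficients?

Take the total order 0 < 1 on the vertex set. Then K (dimension 0) consists of the simplices:

  0-simplices (2): [0], [1]

so the chain groups are C_0 ≅ Z^2.

Computing H_k = (kernel of ∂_k) / (image of ∂_{k+1}):

  H_0: rank C_0 − rank ∂_1 = 2 − 0 = 2, and there is no ∂_1, so H_0 ≅ Z^2.

H_0 = Z^2.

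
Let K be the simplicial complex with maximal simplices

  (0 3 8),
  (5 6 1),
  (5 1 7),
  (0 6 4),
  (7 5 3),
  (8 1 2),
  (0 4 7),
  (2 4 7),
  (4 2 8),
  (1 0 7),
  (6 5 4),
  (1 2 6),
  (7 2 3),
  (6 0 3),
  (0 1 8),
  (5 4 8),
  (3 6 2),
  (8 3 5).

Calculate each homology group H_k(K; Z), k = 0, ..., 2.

H_0 ≅ Z,  H_1 ≅ Z^2,  H_2 ≅ Z.

Take the total order 0 < 1 < 2 < 3 < 4 < 5 < 6 < 7 < 8 on the vertex set. Then K (dimension 2) consists of the simplices:

  0-simplices (9): [0], [1], [2], [3], [4], [5], [6], [7], [8]
  1-simplices (27): (27 of them)
  2-simplices (18): [0,1,7], [0,1,8], [0,3,6], [0,3,8], [0,4,6], [0,4,7], [1,2,6], [1,2,8], [1,5,6], [1,5,7], [2,3,6], [2,3,7], [2,4,7], [2,4,8], [3,5,7], [3,5,8], [4,5,6], [4,5,8]

Hence C_0 ≅ Z^9, C_1 ≅ Z^27, C_2 ≅ Z^18.

Boundary ∂_1: C_1 → C_0 sends each edge [p,q] (with p < q) to q − p. For instance
  ∂[3,6] = [6] − [3].
This gives a 9×27 integer matrix of rank 8; reducing to Smith normal form yields diagonal entries (1,1,1,1,1,1,1,1).

∂_2: C_2 → C_1 maps a triangle to the signed sum of its edges. For instance
  ∂[0,1,7] = [1,7] − [0,7] + [0,1],
  ∂[2,4,8] = [4,8] − [2,8] + [2,4].
The resulting 27×18 matrix has rank 17, and its Smith normal form has invariant factors (1,1,1,1,1,1,1,1,1,1,1,1,1,1,1,1,1).

Now H_k = ker ∂_k / im ∂_{k+1}, so:

  H_0: rank C_0 − rank ∂_1 = 9 − 8 = 1, and the invariant factors of ∂_1 are all 1, so H_0 = Z.
  H_1: rank ker ∂_1 − rank ∂_2 = (27 − 8) − 17 = 2, and the invariant factors of ∂_2 are all 1, so H_1 = Z^2.
  H_2: rank ker ∂_2 − rank ∂_3 = (18 − 17) − 0 = 1, and there is no ∂_3, so H_2 = Z.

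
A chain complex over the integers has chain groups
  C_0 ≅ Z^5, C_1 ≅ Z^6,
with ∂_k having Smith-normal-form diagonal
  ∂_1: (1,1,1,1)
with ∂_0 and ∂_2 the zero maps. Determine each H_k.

H_0 ≅ Z,  H_1 ≅ Z^2.

H_0: b_0 = 5 − 0 − 4 = 1; torsion from ∂_1 factors > 1: none. So H_0 ≅ Z.
H_1: b_1 = 6 − 4 − 0 = 2; torsion from ∂_2 factors > 1: none. So H_1 ≅ Z^2.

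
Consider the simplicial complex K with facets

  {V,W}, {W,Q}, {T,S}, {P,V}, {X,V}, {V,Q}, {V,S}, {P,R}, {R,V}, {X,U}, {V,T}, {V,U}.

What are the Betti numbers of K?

We work with the vertex ordering P < Q < R < S < T < U < V < W < X. The simplices of K, each written with vertices in increasing order, are:

  0-simplices (9): P, Q, R, S, T, U, V, W, X
  1-simplices (12): PR, PV, QV, QW, RV, ST, SV, TV, UV, UX, VW, VX

giving chain groups C_0 ≅ Z^9, C_1 ≅ Z^12.

The boundary map ∂_1: C_1 → C_0 sends each edge [p,q] (with p < q) to q − p. For instance
  ∂UV = V − U.
This gives a 9×12 integer matrix of rank 8; reducing to Smith normal form yields diagonal entries (1,1,1,1,1,1,1,1).

From H_k ≅ ker(∂_k) / im(∂_{k+1}) we obtain:

  H_0: rank C_0 − rank ∂_1 = 9 − 8 = 1, and the invariant factors of ∂_1 are all 1, so H_0 ≅ Z.
  H_1: rank ker ∂_1 − rank ∂_2 = (12 − 8) − 0 = 4, and there is no ∂_2, so H_1 ≅ Z^4.

Hence the Betti numbers are b_0 = 1, b_1 = 4.

b_0 = 1, b_1 = 4.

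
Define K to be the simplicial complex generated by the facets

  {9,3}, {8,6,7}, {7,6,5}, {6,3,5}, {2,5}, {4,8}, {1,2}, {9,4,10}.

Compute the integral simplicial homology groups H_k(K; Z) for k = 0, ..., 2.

H_0 ≅ Z,  H_1 ≅ Z,  H_2 = 0.

K has 10 vertices, 14 edges, 4 triangles.
rank ∂_0 = 0, rank ∂_1 = 9 ⇒ b_0 = 10 − 0 − 9 = 1; all invariant factors of ∂_1 are 1 so no torsion. So H_0 ≅ Z.
rank ∂_1 = 9, rank ∂_2 = 4 ⇒ b_1 = 14 − 9 − 4 = 1; all invariant factors of ∂_2 are 1 so no torsion. So H_1 ≅ Z.
rank ∂_2 = 4, rank ∂_3 = 0 ⇒ b_2 = 4 − 4 − 0 = 0. So H_2 ≅ 0.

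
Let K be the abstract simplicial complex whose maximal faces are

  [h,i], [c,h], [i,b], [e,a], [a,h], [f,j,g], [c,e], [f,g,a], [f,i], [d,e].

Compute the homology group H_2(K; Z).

We work with the vertex ordering a < b < c < d < e < f < g < h < i < j. The simplices of K, each written with vertices in increasing order, are:

  0-simplices (10): a, b, c, d, e, f, g, h, i, j
  1-simplices (13): ae, af, ag, ah, bi, ce, ch, de, fg, fi, fj, gj, hi
  2-simplices (2): afg, fgj

Hence C_0 ≅ Z^10, C_1 ≅ Z^13, C_2 ≅ Z^2.

The boundary map ∂_1: C_1 → C_0 is given by ∂[p,q] = [q] − [p].
The 10×13 boundary matrix has rank 9 and Smith normal form diag(1,1,1,1,1,1,1,1,1).

Boundary ∂_2: C_2 → C_1 sends each 2-simplex [p,q,r] to [q,r] − [p,r] + [p,q]. For instance
  ∂fgj = gj − fj + fg,
  ∂afg = fg − ag + af.
The 13×2 boundary matrix has rank 2 and Smith normal form diag(1,1).

From H_k ≅ ker(∂_k) / im(∂_{k+1}) we obtain:

  H_2: rank ker ∂_2 − rank ∂_3 = (2 − 2) − 0 = 0, and there is no ∂_3, so H_2 = 0.

H_2 ≅ 0.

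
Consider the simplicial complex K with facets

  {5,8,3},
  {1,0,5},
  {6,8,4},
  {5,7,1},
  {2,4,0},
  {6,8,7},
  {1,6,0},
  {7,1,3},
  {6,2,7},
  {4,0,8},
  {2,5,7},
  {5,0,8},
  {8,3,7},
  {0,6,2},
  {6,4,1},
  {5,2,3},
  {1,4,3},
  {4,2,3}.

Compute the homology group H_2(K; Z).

Fix the vertex order 0 < 1 < 2 < 3 < 4 < 5 < 6 < 7 < 8 and write every simplex with vertices in increasing order. Then dim K = 2 and the simplices of K are:

  0-simplices (9): [0], [1], [2], [3], [4], [5], [6], [7], [8]
  1-simplices (27): (27 of them)
  2-simplices (18): [0,1,5], [0,1,6], [0,2,4], [0,2,6], [0,4,8], [0,5,8], [1,3,4], [1,3,7], [1,4,6], [1,5,7], [2,3,4], [2,3,5], [2,5,7], [2,6,7], [3,5,8], [3,7,8], [4,6,8], [6,7,8]

Hence C_0 ≅ Z^9, C_1 ≅ Z^27, C_2 ≅ Z^18.

∂_1: C_1 → C_0 sends each edge [p,q] (with p < q) to q − p. For instance
  ∂[2,3] = [3] − [2].
The 9×27 boundary matrix has rank 8 and Smith normal form diag(1,1,1,1,1,1,1,1).

The boundary map ∂_2: C_2 → C_1 maps a triangle to the signed sum of its edges. For instance
  ∂[0,1,6] = [1,6] − [0,6] + [0,1],
  ∂[2,3,4] = [3,4] − [2,4] + [2,3].
This gives a 27×18 integer matrix of rank 18; reducing to Smith normal form yields diagonal entries (1,1,1,1,1,1,1,1,1,1,1,1,1,1,1,1,1,2).

Computing H_k = (kernel of ∂_k) / (image of ∂_{k+1}):

  H_2: rank ker ∂_2 − rank ∂_3 = (18 − 18) − 0 = 0, and there is no ∂_3, so H_2 ≅ 0.

(K is a triangulation of the Klein bottle.)

H_2 = 0.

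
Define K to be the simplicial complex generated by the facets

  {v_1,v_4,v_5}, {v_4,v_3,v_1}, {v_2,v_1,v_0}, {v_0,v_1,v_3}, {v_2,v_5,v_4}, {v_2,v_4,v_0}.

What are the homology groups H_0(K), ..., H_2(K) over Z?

Order the vertices as v_0 < v_1 < v_2 < v_3 < v_4 < v_5. Listing each simplex with vertices in this order, K has dimension 2 with simplices:

  0-simplices (6): [v_0], [v_1], [v_2], [v_3], [v_4], [v_5]
  1-simplices (12): [v_0,v_1], [v_0,v_2], [v_0,v_3], [v_0,v_4], [v_1,v_2], [v_1,v_3], [v_1,v_4], [v_1,v_5], [v_2,v_4], [v_2,v_5], [v_3,v_4], [v_4,v_5]
  2-simplices (6): [v_0,v_1,v_2], [v_0,v_1,v_3], [v_0,v_2,v_4], [v_1,v_3,v_4], [v_1,v_4,v_5], [v_2,v_4,v_5]

giving chain groups C_0 ≅ Z^6, C_1 ≅ Z^12, C_2 ≅ Z^6.

The boundary map ∂_1: C_1 → C_0 is given by ∂[p,q] = [q] − [p].
The resulting 6×12 matrix has rank 5, and its Smith normal form has invariant factors (1,1,1,1,1).

The boundary map ∂_2: C_2 → C_1 acts by ∂[p,q,r] = [q,r] − [p,r] + [p,q]. For instance
  ∂[v_0,v_1,v_3] = [v_1,v_3] − [v_0,v_3] + [v_0,v_1],
  ∂[v_0,v_2,v_4] = [v_2,v_4] − [v_0,v_4] + [v_0,v_2].
As a 12×6 matrix over Z this has rank 6, with invariant factors (1,1,1,1,1,1).

Reading off H_k = ker ∂_k / im ∂_{k+1}:

  H_0: rank C_0 − rank ∂_1 = 6 − 5 = 1, and the invariant factors of ∂_1 are all 1, so H_0 = Z.
  H_1: rank ker ∂_1 − rank ∂_2 = (12 − 5) − 6 = 1, and the invariant factors of ∂_2 are all 1, so H_1 = Z.
  H_2: rank ker ∂_2 − rank ∂_3 = (6 − 6) − 0 = 0, and there is no ∂_3, so H_2 = 0.

H_0 = Z,  H_1 = Z,  H_2 = 0.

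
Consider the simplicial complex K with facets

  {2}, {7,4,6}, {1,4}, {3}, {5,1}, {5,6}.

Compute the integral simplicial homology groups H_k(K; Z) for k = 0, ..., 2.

H_0 = Z^3,  H_1 = Z,  H_2 = 0.

We work with the vertex ordering 1 < 2 < 3 < 4 < 5 < 6 < 7. The simplices of K, each written with vertices in increasing order, are:

  0-simplices (7): [1], [2], [3], [4], [5], [6], [7]
  1-simplices (6): [1,4], [1,5], [4,6], [4,7], [5,6], [6,7]
  2-simplices (1): [4,6,7]

giving chain groups C_0 ≅ Z^7, C_1 ≅ Z^6, C_2 ≅ Z^1.

∂_1: C_1 → C_0 sends each edge [p,q] (with p < q) to q − p. For instance
  ∂[1,4] = [4] − [1].
This gives a 7×6 integer matrix of rank 4; reducing to Smith normal form yields diagonal entries (1,1,1,1).

∂_2: C_2 → C_1 sends each 2-simplex [p,q,r] to [q,r] − [p,r] + [p,q]. For instance
  ∂[4,6,7] = [6,7] − [4,7] + [4,6].
This gives a 6×1 integer matrix of rank 1; reducing to Smith normal form yields diagonal entries (1).

From H_k ≅ ker(∂_k) / im(∂_{k+1}) we obtain:

  H_0: rank C_0 − rank ∂_1 = 7 − 4 = 3, and the invariant factors of ∂_1 are all 1, so H_0 = Z^3.
  H_1: rank ker ∂_1 − rank ∂_2 = (6 − 4) − 1 = 1, and the invariant factors of ∂_2 are all 1, so H_1 = Z.
  H_2: rank ker ∂_2 − rank ∂_3 = (1 − 1) − 0 = 0, and there is no ∂_3, so H_2 = 0.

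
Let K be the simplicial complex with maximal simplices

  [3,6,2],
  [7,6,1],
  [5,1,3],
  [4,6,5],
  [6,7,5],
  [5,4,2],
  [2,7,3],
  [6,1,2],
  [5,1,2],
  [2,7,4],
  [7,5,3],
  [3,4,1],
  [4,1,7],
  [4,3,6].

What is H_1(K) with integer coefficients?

H_1 = Z^2.

Take the total order 1 < 2 < 3 < 4 < 5 < 6 < 7 on the vertex set. Then K (dimension 2) consists of the simplices:

  0-simplices (7): [1], [2], [3], [4], [5], [6], [7]
  1-simplices (21): [1,2], [1,3], [1,4], [1,5], [1,6], [1,7], [2,3], [2,4], [2,5], [2,6], [2,7], [3,4], [3,5], [3,6], [3,7], [4,5], [4,6], [4,7], [5,6], [5,7], [6,7]
  2-simplices (14): [1,2,5], [1,2,6], [1,3,4], [1,3,5], [1,4,7], [1,6,7], [2,3,6], [2,3,7], [2,4,5], [2,4,7], [3,4,6], [3,5,7], [4,5,6], [5,6,7]

so the chain groups are C_0 ≅ Z^7, C_1 ≅ Z^21, C_2 ≅ Z^14.

∂_1: C_1 → C_0 maps an edge to its endpoints' difference, ∂[p,q] = q − p.
As a 7×21 matrix over Z this has rank 6, with invariant factors (1,1,1,1,1,1).

The boundary map ∂_2: C_2 → C_1 maps a triangle to the signed sum of its edges. For instance
  ∂[1,6,7] = [6,7] − [1,7] + [1,6],
  ∂[1,2,6] = [2,6] − [1,6] + [1,2].
The 21×14 boundary matrix has rank 13 and Smith normal form diag(1,1,1,1,1,1,1,1,1,1,1,1,1).

Now H_k = ker ∂_k / im ∂_{k+1}, so:

  H_1: rank ker ∂_1 − rank ∂_2 = (21 − 6) − 13 = 2, and the invariant factors of ∂_2 are all 1, so H_1 = Z^2.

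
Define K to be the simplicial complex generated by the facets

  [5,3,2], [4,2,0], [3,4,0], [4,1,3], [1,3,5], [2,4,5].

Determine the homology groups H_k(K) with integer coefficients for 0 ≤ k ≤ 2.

H_0 ≅ Z,  H_1 ≅ Z,  H_2 = 0.

K has 6 vertices, 12 edges, 6 triangles.
rank ∂_0 = 0, rank ∂_1 = 5 ⇒ b_0 = 6 − 0 − 5 = 1; all invariant factors of ∂_1 are 1 so no torsion. So H_0 = Z.
rank ∂_1 = 5, rank ∂_2 = 6 ⇒ b_1 = 12 − 5 − 6 = 1; all invariant factors of ∂_2 are 1 so no torsion. So H_1 = Z.
rank ∂_2 = 6, rank ∂_3 = 0 ⇒ b_2 = 6 − 6 − 0 = 0. So H_2 = 0.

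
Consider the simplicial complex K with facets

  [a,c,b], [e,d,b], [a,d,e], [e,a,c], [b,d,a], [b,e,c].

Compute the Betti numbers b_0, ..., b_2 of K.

b_0 = 1, b_1 = 0, b_2 = 1.

Order the vertices as a < b < c < d < e. Listing each simplex with vertices in this order, K has dimension 2 with simplices:

  0-simplices (5): a, b, c, d, e
  1-simplices (9): ab, ac, ad, ae, bc, bd, be, ce, de
  2-simplices (6): abc, abd, ace, ade, bce, bde

so the chain groups are C_0 ≅ Z^5, C_1 ≅ Z^9, C_2 ≅ Z^6.

The boundary map ∂_1: C_1 → C_0 is given by ∂[p,q] = [q] − [p]. For instance
  ∂ad = d − a.
As a 5×9 matrix over Z this has rank 4, with invariant factors (1,1,1,1).

∂_2: C_2 → C_1 maps a triangle to the signed sum of its edges. For instance
  ∂ade = de − ae + ad,
  ∂abd = bd − ad + ab.
The 9×6 boundary matrix has rank 5 and Smith normal form diag(1,1,1,1,1).

Now H_k = ker ∂_k / im ∂_{k+1}, so:

  H_0: rank C_0 − rank ∂_1 = 5 − 4 = 1, and the invariant factors of ∂_1 are all 1, so H_0 = Z.
  H_1: rank ker ∂_1 − rank ∂_2 = (9 − 4) − 5 = 0, and the invariant factors of ∂_2 are all 1, so H_1 = 0.
  H_2: rank ker ∂_2 − rank ∂_3 = (6 − 5) − 0 = 1, and there is no ∂_3, so H_2 = Z.

(K is a triangulation of the 2-sphere S^2.)

Hence the Betti numbers are b_0 = 1, b_1 = 0, b_2 = 1.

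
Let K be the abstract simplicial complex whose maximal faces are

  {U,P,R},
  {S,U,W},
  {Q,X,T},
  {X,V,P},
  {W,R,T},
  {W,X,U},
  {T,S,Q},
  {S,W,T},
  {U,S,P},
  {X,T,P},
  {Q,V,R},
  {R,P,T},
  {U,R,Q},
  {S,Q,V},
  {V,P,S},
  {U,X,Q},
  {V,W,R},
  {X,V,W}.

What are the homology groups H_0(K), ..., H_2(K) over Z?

Order the vertices as P < Q < R < S < T < U < V < W < X. Listing each simplex with vertices in this order, K has dimension 2 with simplices:

  0-simplices (9): P, Q, R, S, T, U, V, W, X
  1-simplices (27): PR, PS, PT, PU, PV, PX, QR, QS, QT, QU, QV, QX, RT, RU, RV, RW, ST, SU, SV, SW, TW, TX, UW, UX, VW, VX, WX
  2-simplices (18): PRT, PRU, PSU, PSV, PTX, PVX, QRU, QRV, QST, QSV, QTX, QUX, RTW, RVW, STW, SUW, UWX, VWX

Hence C_0 ≅ Z^9, C_1 ≅ Z^27, C_2 ≅ Z^18.

∂_1: C_1 → C_0 sends each edge [p,q] (with p < q) to q − p. For instance
  ∂VX = X − V.
This gives a 9×27 integer matrix of rank 8; reducing to Smith normal form yields diagonal entries (1,1,1,1,1,1,1,1).

Boundary ∂_2: C_2 → C_1 maps a triangle to the signed sum of its edges. For instance
  ∂VWX = WX − VX + VW,
  ∂QRU = RU − QU + QR.
This gives a 27×18 integer matrix of rank 17; reducing to Smith normal form yields diagonal entries (1,1,1,1,1,1,1,1,1,1,1,1,1,1,1,1,1).

From H_k ≅ ker(∂_k) / im(∂_{k+1}) we obtain:

  H_0: rank C_0 − rank ∂_1 = 9 − 8 = 1, and the invariant factors of ∂_1 are all 1, so H_0 ≅ Z.
  H_1: rank ker ∂_1 − rank ∂_2 = (27 − 8) − 17 = 2, and the invariant factors of ∂_2 are all 1, so H_1 ≅ Z^2.
  H_2: rank ker ∂_2 − rank ∂_3 = (18 − 17) − 0 = 1, and there is no ∂_3, so H_2 ≅ Z.

As a check, the Euler characteristic is 9 − 27 + 18 = 0, which agrees with 1 − 2 + 1 = 0.

H_0 = Z,  H_1 = Z^2,  H_2 = Z.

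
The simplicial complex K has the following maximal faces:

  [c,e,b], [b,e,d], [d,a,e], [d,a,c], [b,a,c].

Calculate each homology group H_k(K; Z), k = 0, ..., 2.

We work with the vertex ordering a < b < c < d < e. The simplices of K, each written with vertices in increasing order, are:

  0-simplices (5): a, b, c, d, e
  1-simplices (10): ab, ac, ad, ae, bc, bd, be, cd, ce, de
  2-simplices (5): abc, acd, ade, bce, bde

Hence C_0 ≅ Z^5, C_1 ≅ Z^10, C_2 ≅ Z^5.

∂_1: C_1 → C_0 sends each edge [p,q] (with p < q) to q − p.
As a 5×10 matrix over Z this has rank 4, with invariant factors (1,1,1,1).

The boundary map ∂_2: C_2 → C_1 sends each 2-simplex [p,q,r] to [q,r] − [p,r] + [p,q]. For instance
  ∂abc = bc − ac + ab,
  ∂bce = ce − be + bc.
This gives a 10×5 integer matrix of rank 5; reducing to Smith normal form yields diagonal entries (1,1,1,1,1).

Now H_k = ker ∂_k / im ∂_{k+1}, so:

  H_0: rank C_0 − rank ∂_1 = 5 − 4 = 1, and the invariant factors of ∂_1 are all 1, so H_0 = Z.
  H_1: rank ker ∂_1 − rank ∂_2 = (10 − 4) − 5 = 1, and the invariant factors of ∂_2 are all 1, so H_1 = Z.
  H_2: rank ker ∂_2 − rank ∂_3 = (5 − 5) − 0 = 0, and there is no ∂_3, so H_2 = 0.

H_0 ≅ Z,  H_1 ≅ Z,  H_2 = 0.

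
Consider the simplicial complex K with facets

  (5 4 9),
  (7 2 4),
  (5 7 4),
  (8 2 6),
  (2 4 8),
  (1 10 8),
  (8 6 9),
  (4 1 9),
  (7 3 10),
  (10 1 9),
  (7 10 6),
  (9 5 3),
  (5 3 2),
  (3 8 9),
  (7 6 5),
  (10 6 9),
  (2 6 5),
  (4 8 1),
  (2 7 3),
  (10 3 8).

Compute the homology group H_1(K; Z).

H_1 = Z ⊕ Z/2Z.

Take the total order 1 < 2 < 3 < 4 < 5 < 6 < 7 < 8 < 9 < 10 on the vertex set. Then K (dimension 2) consists of the simplices:

  0-simplices (10): [1], [2], [3], [4], [5], [6], [7], [8], [9], [10]
  1-simplices (30): (30 of them)
  2-simplices (20): (20 of them)

giving chain groups C_0 ≅ Z^10, C_1 ≅ Z^30, C_2 ≅ Z^20.

Boundary ∂_1: C_1 → C_0 maps an edge to its endpoints' difference, ∂[p,q] = q − p.
As a 10×30 matrix over Z this has rank 9, with invariant factors (1,1,1,1,1,1,1,1,1).

The boundary map ∂_2: C_2 → C_1 acts by ∂[p,q,r] = [q,r] − [p,r] + [p,q]. For instance
  ∂[1,9,10] = [9,10] − [1,10] + [1,9],
  ∂[1,4,9] = [4,9] − [1,9] + [1,4].
The 30×20 boundary matrix has rank 20 and Smith normal form diag(1,1,1,1,1,1,1,1,1,1,1,1,1,1,1,1,1,1,1,2).

From H_k ≅ ker(∂_k) / im(∂_{k+1}) we obtain:

  H_1: rank ker ∂_1 − rank ∂_2 = (30 − 9) − 20 = 1, and ∂_2 has invariant factor 2 > 1, so H_1 = Z ⊕ Z/2Z.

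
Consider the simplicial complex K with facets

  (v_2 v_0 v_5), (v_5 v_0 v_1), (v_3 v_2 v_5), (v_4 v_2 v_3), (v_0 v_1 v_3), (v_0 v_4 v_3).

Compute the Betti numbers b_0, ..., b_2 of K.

b_0 = 1, b_1 = 1, b_2 = 0.

Take the total order v_0 < v_1 < v_2 < v_3 < v_4 < v_5 on the vertex set. Then K (dimension 2) consists of the simplices:

  0-simplices (6): [v_0], [v_1], [v_2], [v_3], [v_4], [v_5]
  1-simplices (12): [v_0,v_1], [v_0,v_2], [v_0,v_3], [v_0,v_4], [v_0,v_5], [v_1,v_3], [v_1,v_5], [v_2,v_3], [v_2,v_4], [v_2,v_5], [v_3,v_4], [v_3,v_5]
  2-simplices (6): [v_0,v_1,v_3], [v_0,v_1,v_5], [v_0,v_2,v_5], [v_0,v_3,v_4], [v_2,v_3,v_4], [v_2,v_3,v_5]

so the chain groups are C_0 ≅ Z^6, C_1 ≅ Z^12, C_2 ≅ Z^6.

∂_1: C_1 → C_0 sends each edge [p,q] (with p < q) to q − p.
The 6×12 boundary matrix has rank 5 and Smith normal form diag(1,1,1,1,1).

Boundary ∂_2: C_2 → C_1 acts by ∂[p,q,r] = [q,r] − [p,r] + [p,q]. For instance
  ∂[v_0,v_1,v_5] = [v_1,v_5] − [v_0,v_5] + [v_0,v_1],
  ∂[v_2,v_3,v_4] = [v_3,v_4] − [v_2,v_4] + [v_2,v_3].
This gives a 12×6 integer matrix of rank 6; reducing to Smith normal form yields diagonal entries (1,1,1,1,1,1).

Computing H_k = (kernel of ∂_k) / (image of ∂_{k+1}):

  H_0: rank C_0 − rank ∂_1 = 6 − 5 = 1, and the invariant factors of ∂_1 are all 1, so H_0 ≅ Z.
  H_1: rank ker ∂_1 − rank ∂_2 = (12 − 5) − 6 = 1, and the invariant factors of ∂_2 are all 1, so H_1 ≅ Z.
  H_2: rank ker ∂_2 − rank ∂_3 = (6 − 6) − 0 = 0, and there is no ∂_3, so H_2 ≅ 0.

As a check, the Euler characteristic is 6 − 12 + 6 = 0, which agrees with 1 − 1 + 0 = 0.
(K is a triangulation of the cylinder S^1 x I.)

Hence the Betti numbers are b_0 = 1, b_1 = 1, b_2 = 0.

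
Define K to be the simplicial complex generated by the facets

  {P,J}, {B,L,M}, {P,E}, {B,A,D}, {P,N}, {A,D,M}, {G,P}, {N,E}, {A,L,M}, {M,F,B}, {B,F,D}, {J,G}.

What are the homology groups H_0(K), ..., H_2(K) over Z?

H_0 = Z^2,  H_1 = Z^3,  H_2 = 0.

K has 11 vertices, 18 edges, 6 triangles.
rank ∂_0 = 0, rank ∂_1 = 9 ⇒ b_0 = 11 − 0 − 9 = 2; all invariant factors of ∂_1 are 1 so no torsion. So H_0 ≅ Z^2.
rank ∂_1 = 9, rank ∂_2 = 6 ⇒ b_1 = 18 − 9 − 6 = 3; all invariant factors of ∂_2 are 1 so no torsion. So H_1 ≅ Z^3.
rank ∂_2 = 6, rank ∂_3 = 0 ⇒ b_2 = 6 − 6 − 0 = 0. So H_2 ≅ 0.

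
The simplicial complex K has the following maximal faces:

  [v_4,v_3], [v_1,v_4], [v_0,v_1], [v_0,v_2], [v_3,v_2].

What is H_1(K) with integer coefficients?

H_1 = Z.

Order the vertices as v_0 < v_1 < v_2 < v_3 < v_4. Listing each simplex with vertices in this order, K has dimension 1 with simplices:

  0-simplices (5): [v_0], [v_1], [v_2], [v_3], [v_4]
  1-simplices (5): [v_0,v_1], [v_0,v_2], [v_1,v_4], [v_2,v_3], [v_3,v_4]

Hence C_0 ≅ Z^5, C_1 ≅ Z^5.

Boundary ∂_1: C_1 → C_0 sends each edge [p,q] (with p < q) to q − p. For instance
  ∂[v_3,v_4] = [v_4] − [v_3].
This gives a 5×5 integer matrix of rank 4; reducing to Smith normal form yields diagonal entries (1,1,1,1).

Computing H_k = (kernel of ∂_k) / (image of ∂_{k+1}):

  H_1: rank ker ∂_1 − rank ∂_2 = (5 − 4) − 0 = 1, and there is no ∂_2, so H_1 = Z.

(K is a triangulation of the circle S^1.)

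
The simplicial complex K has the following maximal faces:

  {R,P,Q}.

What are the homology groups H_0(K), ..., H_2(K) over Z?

H_0 = Z,  H_1 = 0,  H_2 = 0.

Order the vertices as P < Q < R. Listing each simplex with vertices in this order, K has dimension 2 with simplices:

  0-simplices (3): P, Q, R
  1-simplices (3): PQ, PR, QR
  2-simplices (1): PQR

giving chain groups C_0 ≅ Z^3, C_1 ≅ Z^3, C_2 ≅ Z^1.

∂_1: C_1 → C_0 maps an edge to its endpoints' difference, ∂[p,q] = q − p. For instance
  ∂PQ = Q − P.
This gives a 3×3 integer matrix of rank 2; reducing to Smith normal form yields diagonal entries (1,1).

Boundary ∂_2: C_2 → C_1 acts by ∂[p,q,r] = [q,r] − [p,r] + [p,q]. For instance
  ∂PQR = QR − PR + PQ.
The 3×1 boundary matrix has rank 1 and Smith normal form diag(1).

From H_k ≅ ker(∂_k) / im(∂_{k+1}) we obtain:

  H_0: rank C_0 − rank ∂_1 = 3 − 2 = 1, and the invariant factors of ∂_1 are all 1, so H_0 ≅ Z.
  H_1: rank ker ∂_1 − rank ∂_2 = (3 − 2) − 1 = 0, and the invariant factors of ∂_2 are all 1, so H_1 ≅ 0.
  H_2: rank ker ∂_2 − rank ∂_3 = (1 − 1) − 0 = 0, and there is no ∂_3, so H_2 ≅ 0.

(K is a triangulation of the 2-simplex.)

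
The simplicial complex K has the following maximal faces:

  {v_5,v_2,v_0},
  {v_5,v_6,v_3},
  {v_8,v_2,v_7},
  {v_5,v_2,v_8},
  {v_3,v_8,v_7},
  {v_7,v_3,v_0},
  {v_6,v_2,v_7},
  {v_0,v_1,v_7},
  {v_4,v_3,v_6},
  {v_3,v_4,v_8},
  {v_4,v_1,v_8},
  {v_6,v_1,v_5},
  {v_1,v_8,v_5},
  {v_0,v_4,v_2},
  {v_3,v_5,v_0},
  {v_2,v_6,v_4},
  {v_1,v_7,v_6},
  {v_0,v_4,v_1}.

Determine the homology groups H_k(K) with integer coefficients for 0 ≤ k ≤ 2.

Fix the vertex order v_0 < v_1 < v_2 < v_3 < v_4 < v_5 < v_6 < v_7 < v_8 and write every simplex with vertices in increasing order. Then dim K = 2 and the simplices of K are:

  0-simplices (9): [v_0], [v_1], [v_2], [v_3], [v_4], [v_5], [v_6], [v_7], [v_8]
  1-simplices (27): (27 of them)
  2-simplices (18): (18 of them)

giving chain groups C_0 ≅ Z^9, C_1 ≅ Z^27, C_2 ≅ Z^18.

Boundary ∂_1: C_1 → C_0 sends each edge [p,q] (with p < q) to q − p.
As a 9×27 matrix over Z this has rank 8, with invariant factors (1,1,1,1,1,1,1,1).

Boundary ∂_2: C_2 → C_1 maps a triangle to the signed sum of its edges. For instance
  ∂[v_0,v_3,v_5] = [v_3,v_5] − [v_0,v_5] + [v_0,v_3],
  ∂[v_1,v_6,v_7] = [v_6,v_7] − [v_1,v_7] + [v_1,v_6].
The 27×18 boundary matrix has rank 17 and Smith normal form diag(1,1,1,1,1,1,1,1,1,1,1,1,1,1,1,1,1).

Now H_k = ker ∂_k / im ∂_{k+1}, so:

  H_0: rank C_0 − rank ∂_1 = 9 − 8 = 1, and the invariant factors of ∂_1 are all 1, so H_0 ≅ Z.
  H_1: rank ker ∂_1 − rank ∂_2 = (27 − 8) − 17 = 2, and the invariant factors of ∂_2 are all 1, so H_1 ≅ Z^2.
  H_2: rank ker ∂_2 − rank ∂_3 = (18 − 17) − 0 = 1, and there is no ∂_3, so H_2 ≅ Z.

H_0 ≅ Z,  H_1 ≅ Z^2,  H_2 ≅ Z.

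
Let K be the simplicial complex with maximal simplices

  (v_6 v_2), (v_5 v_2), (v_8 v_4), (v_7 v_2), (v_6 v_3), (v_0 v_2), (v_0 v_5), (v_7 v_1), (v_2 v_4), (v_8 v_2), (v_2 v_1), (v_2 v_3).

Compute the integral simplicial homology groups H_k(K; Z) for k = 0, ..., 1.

H_0 = Z,  H_1 = Z^4.

Order the vertices as v_0 < v_1 < v_2 < v_3 < v_4 < v_5 < v_6 < v_7 < v_8. Listing each simplex with vertices in this order, K has dimension 1 with simplices:

  0-simplices (9): [v_0], [v_1], [v_2], [v_3], [v_4], [v_5], [v_6], [v_7], [v_8]
  1-simplices (12): [v_0,v_2], [v_0,v_5], [v_1,v_2], [v_1,v_7], [v_2,v_3], [v_2,v_4], [v_2,v_5], [v_2,v_6], [v_2,v_7], [v_2,v_8], [v_3,v_6], [v_4,v_8]

Hence C_0 ≅ Z^9, C_1 ≅ Z^12.

The boundary map ∂_1: C_1 → C_0 sends each edge [p,q] (with p < q) to q − p. For instance
  ∂[v_3,v_6] = [v_6] − [v_3].
As a 9×12 matrix over Z this has rank 8, with invariant factors (1,1,1,1,1,1,1,1).

From H_k ≅ ker(∂_k) / im(∂_{k+1}) we obtain:

  H_0: rank C_0 − rank ∂_1 = 9 − 8 = 1, and the invariant factors of ∂_1 are all 1, so H_0 = Z.
  H_1: rank ker ∂_1 − rank ∂_2 = (12 − 8) − 0 = 4, and there is no ∂_2, so H_1 = Z^4.

(K is a triangulation of a wedge of 4 circles.)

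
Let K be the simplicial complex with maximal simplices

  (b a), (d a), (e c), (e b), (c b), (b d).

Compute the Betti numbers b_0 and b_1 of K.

We work with the vertex ordering a < b < c < d < e. The simplices of K, each written with vertices in increasing order, are:

  0-simplices (5): a, b, c, d, e
  1-simplices (6): ab, ad, bc, bd, be, ce

giving chain groups C_0 ≅ Z^5, C_1 ≅ Z^6.

The boundary map ∂_1: C_1 → C_0 sends each edge [p,q] (with p < q) to q − p.
This gives a 5×6 integer matrix of rank 4; reducing to Smith normal form yields diagonal entries (1,1,1,1).

Computing H_k = (kernel of ∂_k) / (image of ∂_{k+1}):

  H_0: rank C_0 − rank ∂_1 = 5 − 4 = 1, and the invariant factors of ∂_1 are all 1, so H_0 ≅ Z.
  H_1: rank ker ∂_1 − rank ∂_2 = (6 − 4) − 0 = 2, and there is no ∂_2, so H_1 ≅ Z^2.

As a check, the Euler characteristic is 5 − 6 = -1, which agrees with 1 − 2 = -1.

Hence the Betti numbers are b_0 = 1, b_1 = 2.

b_0 = 1, b_1 = 2.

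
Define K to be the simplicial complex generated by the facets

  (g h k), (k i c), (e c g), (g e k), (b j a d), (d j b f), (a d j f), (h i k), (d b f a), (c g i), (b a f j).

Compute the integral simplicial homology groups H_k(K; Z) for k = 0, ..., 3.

Fix the vertex order a < b < c < d < e < f < g < h < i < j < k and write every simplex with vertices in increasing order. Then dim K = 3 and the simplices of K are:

  0-simplices (11): a, b, c, d, e, f, g, h, i, j, k
  1-simplices (22): ab, ad, af, aj, bd, bf, bj, ce, cg, ci, ck, df, dj, eg, ek, fj, gh, gi, gk, hi, hk, ik
  2-simplices (16): abd, abf, abj, adf, adj, afj, bdf, bdj, bfj, ceg, cgi, cik, dfj, egk, ghk, hik
  3-simplices (5): abdf, abdj, abfj, adfj, bdfj

so the chain groups are C_0 ≅ Z^11, C_1 ≅ Z^22, C_2 ≅ Z^16, C_3 ≅ Z^5.

The boundary map ∂_1: C_1 → C_0 is given by ∂[p,q] = [q] − [p]. For instance
  ∂ek = k − e.
As a 11×22 matrix over Z this has rank 9, with invariant factors (1,1,1,1,1,1,1,1,1).

Boundary ∂_2: C_2 → C_1 sends each 2-simplex [p,q,r] to [q,r] − [p,r] + [p,q]. For instance
  ∂afj = fj − aj + af,
  ∂egk = gk − ek + eg.
The resulting 22×16 matrix has rank 12, and its Smith normal form has invariant factors (1,1,1,1,1,1,1,1,1,1,1,1).

The boundary map ∂_3: C_3 → C_2 sends each 3-simplex σ to the alternating sum Σ_i (−1)^i (σ with its i-th vertex removed). For instance
  ∂abfj = bfj − afj + abj − abf,
  ∂adfj = dfj − afj + adj − adf.
The resulting 16×5 matrix has rank 4, and its Smith normal form has invariant factors (1,1,1,1).

From H_k ≅ ker(∂_k) / im(∂_{k+1}) we obtain:

  H_0: rank C_0 − rank ∂_1 = 11 − 9 = 2, and the invariant factors of ∂_1 are all 1, so H_0 = Z^2.
  H_1: rank ker ∂_1 − rank ∂_2 = (22 − 9) − 12 = 1, and the invariant factors of ∂_2 are all 1, so H_1 = Z.
  H_2: rank ker ∂_2 − rank ∂_3 = (16 − 12) − 4 = 0, and the invariant factors of ∂_3 are all 1, so H_2 = 0.
  H_3: rank ker ∂_3 − rank ∂_4 = (5 − 4) − 0 = 1, and there is no ∂_4, so H_3 = Z.

As a check, the Euler characteristic is 11 − 22 + 16 − 5 = 0, which agrees with 2 − 1 + 0 − 1 = 0.
(K is a triangulation of the disjoint union of the cylinder S^1 x I and the 3-sphere S^3.)

H_0 = Z^2,  H_1 = Z,  H_2 = 0,  H_3 = Z.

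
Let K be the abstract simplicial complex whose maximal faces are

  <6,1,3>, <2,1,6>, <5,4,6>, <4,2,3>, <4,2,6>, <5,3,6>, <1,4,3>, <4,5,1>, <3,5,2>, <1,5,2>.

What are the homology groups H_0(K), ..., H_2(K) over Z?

H_0 = Z,  H_1 = Z/2Z,  H_2 = 0.

Take the total order 1 < 2 < 3 < 4 < 5 < 6 on the vertex set. Then K (dimension 2) consists of the simplices:

  0-simplices (6): [1], [2], [3], [4], [5], [6]
  1-simplices (15): [1,2], [1,3], [1,4], [1,5], [1,6], [2,3], [2,4], [2,5], [2,6], [3,4], [3,5], [3,6], [4,5], [4,6], [5,6]
  2-simplices (10): [1,2,5], [1,2,6], [1,3,4], [1,3,6], [1,4,5], [2,3,4], [2,3,5], [2,4,6], [3,5,6], [4,5,6]

Hence C_0 ≅ Z^6, C_1 ≅ Z^15, C_2 ≅ Z^10.

The boundary map ∂_1: C_1 → C_0 maps an edge to its endpoints' difference, ∂[p,q] = q − p.
The resulting 6×15 matrix has rank 5, and its Smith normal form has invariant factors (1,1,1,1,1).

∂_2: C_2 → C_1 sends each 2-simplex [p,q,r] to [q,r] − [p,r] + [p,q]. For instance
  ∂[3,5,6] = [5,6] − [3,6] + [3,5],
  ∂[1,4,5] = [4,5] − [1,5] + [1,4].
The resulting 15×10 matrix has rank 10, and its Smith normal form has invariant factors (1,1,1,1,1,1,1,1,1,2).

Now H_k = ker ∂_k / im ∂_{k+1}, so:

  H_0: rank C_0 − rank ∂_1 = 6 − 5 = 1, and the invariant factors of ∂_1 are all 1, so H_0 = Z.
  H_1: rank ker ∂_1 − rank ∂_2 = (15 − 5) − 10 = 0, and ∂_2 has invariant factor 2 > 1, so H_1 = Z/2Z.
  H_2: rank ker ∂_2 − rank ∂_3 = (10 − 10) − 0 = 0, and there is no ∂_3, so H_2 = 0.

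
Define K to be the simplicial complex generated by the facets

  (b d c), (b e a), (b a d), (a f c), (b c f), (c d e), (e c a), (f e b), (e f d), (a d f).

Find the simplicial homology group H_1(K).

H_1 = Z/2.

Take the total order a < b < c < d < e < f on the vertex set. Then K (dimension 2) consists of the simplices:

  0-simplices (6): a, b, c, d, e, f
  1-simplices (15): ab, ac, ad, ae, af, bc, bd, be, bf, cd, ce, cf, de, df, ef
  2-simplices (10): abd, abe, ace, acf, adf, bcd, bcf, bef, cde, def

giving chain groups C_0 ≅ Z^6, C_1 ≅ Z^15, C_2 ≅ Z^10.

∂_1: C_1 → C_0 maps an edge to its endpoints' difference, ∂[p,q] = q − p.
This gives a 6×15 integer matrix of rank 5; reducing to Smith normal form yields diagonal entries (1,1,1,1,1).

Boundary ∂_2: C_2 → C_1 sends each 2-simplex [p,q,r] to [q,r] − [p,r] + [p,q]. For instance
  ∂cde = de − ce + cd,
  ∂adf = df − af + ad.
This gives a 15×10 integer matrix of rank 10; reducing to Smith normal form yields diagonal entries (1,1,1,1,1,1,1,1,1,2).

Reading off H_k = ker ∂_k / im ∂_{k+1}:

  H_1: rank ker ∂_1 − rank ∂_2 = (15 − 5) − 10 = 0, and ∂_2 has invariant factor 2 > 1, so H_1 ≅ Z/2.

(K is a triangulation of the real projective plane RP^2.)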